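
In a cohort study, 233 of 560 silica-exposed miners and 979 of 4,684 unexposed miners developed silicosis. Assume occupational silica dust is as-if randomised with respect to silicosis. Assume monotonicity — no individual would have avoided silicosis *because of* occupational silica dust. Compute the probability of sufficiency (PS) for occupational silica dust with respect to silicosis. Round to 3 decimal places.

PS ≈ 0.262

p₁ = P(outcome | exposed) = 233/560 = 0.41607
p₀ = P(outcome | unexposed) = 979/4684 = 0.20901
Under exogeneity and monotonicity, PS = (p₁ − p₀) / (1 − p₀).
PS = (0.41607 − 0.20901) / (1 − 0.20901) = 0.20706 / 0.79099 ≈ 0.2618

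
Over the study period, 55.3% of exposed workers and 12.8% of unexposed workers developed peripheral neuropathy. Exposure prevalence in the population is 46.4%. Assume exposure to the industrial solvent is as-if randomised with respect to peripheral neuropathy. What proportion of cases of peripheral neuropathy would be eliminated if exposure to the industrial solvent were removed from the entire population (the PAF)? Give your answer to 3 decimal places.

p₁ = 0.553, p₀ = 0.128.
Overall risk P(Y=1) = π·p₁ + (1−π)·p₀ = 0.464×0.553 + 0.536×0.128 = 0.3252.
Under exogeneity, PAF = [P(Y=1) − p₀] / P(Y=1).
PAF = (0.3252 − 0.128) / 0.3252 ≈ 0.6064

PAF ≈ 0.606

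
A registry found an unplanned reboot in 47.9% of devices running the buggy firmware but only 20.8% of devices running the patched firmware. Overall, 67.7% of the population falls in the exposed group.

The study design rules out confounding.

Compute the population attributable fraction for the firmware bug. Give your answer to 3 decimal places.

p₁ = 0.479, p₀ = 0.208.
Overall risk P(Y=1) = π·p₁ + (1−π)·p₀ = 0.677×0.479 + 0.323×0.208 = 0.39147.
Under exogeneity, PAF = [P(Y=1) − p₀] / P(Y=1).
PAF = (0.39147 − 0.208) / 0.39147 ≈ 0.4687

PAF ≈ 0.469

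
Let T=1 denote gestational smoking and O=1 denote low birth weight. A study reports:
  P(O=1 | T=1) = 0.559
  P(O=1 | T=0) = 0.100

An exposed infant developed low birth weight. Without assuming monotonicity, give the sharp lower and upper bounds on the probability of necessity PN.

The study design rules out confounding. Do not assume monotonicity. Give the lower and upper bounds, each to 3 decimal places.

0.821 ≤ PN ≤ 1.000

Let p₁ = 0.559, p₀ = 0.1.
Under exogeneity alone the bounds on PN are max{0,(p₁−p₀)/p₁} ≤ PN ≤ min{1,(1−p₀)/p₁}.
  lower = (p₁ − p₀)/p₁ = 0.459 / 0.559 ≈ 0.8211
  upper = min{1, (1 − p₀)/p₁} = 0.9 / 0.559 ≈ 1.6100 → capped at 1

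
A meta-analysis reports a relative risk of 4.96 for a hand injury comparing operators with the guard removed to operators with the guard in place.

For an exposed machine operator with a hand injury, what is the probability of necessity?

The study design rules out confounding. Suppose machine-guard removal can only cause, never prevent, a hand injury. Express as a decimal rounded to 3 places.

Under exogeneity and monotonicity, PN = (RR − 1) / RR = 1 − 1/RR.
PN = (4.96 − 1) / 4.96 = 3.96 / 4.96 ≈ 0.7984

PN ≈ 0.798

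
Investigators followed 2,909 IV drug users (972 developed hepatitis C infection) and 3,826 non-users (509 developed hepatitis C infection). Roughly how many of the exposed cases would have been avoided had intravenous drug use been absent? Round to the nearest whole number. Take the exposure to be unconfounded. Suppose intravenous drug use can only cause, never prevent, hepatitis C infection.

p₁ = P(outcome | exposed) = 972/2909 = 0.33414
p₀ = P(outcome | unexposed) = 509/3826 = 0.13304
PN = (p₁ − p₀)/p₁ = (0.33414 − 0.13304) / 0.33414 ≈ 0.60185.
Attributable cases ≈ PN × (exposed cases) = 0.60185 × 972 ≈ 585.00.

about 585 cases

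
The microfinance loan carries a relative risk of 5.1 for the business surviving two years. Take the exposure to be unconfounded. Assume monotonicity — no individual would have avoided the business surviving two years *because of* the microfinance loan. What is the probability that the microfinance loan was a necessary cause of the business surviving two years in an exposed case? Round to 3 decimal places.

Under exogeneity and monotonicity, PN = (RR − 1) / RR = 1 − 1/RR.
PN = (5.1 − 1) / 5.1 = 4.1 / 5.1 ≈ 0.8039

PN ≈ 0.804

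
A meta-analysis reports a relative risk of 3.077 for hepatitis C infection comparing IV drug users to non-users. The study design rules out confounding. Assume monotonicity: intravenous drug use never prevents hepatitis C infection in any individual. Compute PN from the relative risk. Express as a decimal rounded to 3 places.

PN ≈ 0.675

Under exogeneity and monotonicity, PN = (RR − 1) / RR = 1 − 1/RR.
PN = (3.077 − 1) / 3.077 = 2.077 / 3.077 ≈ 0.6750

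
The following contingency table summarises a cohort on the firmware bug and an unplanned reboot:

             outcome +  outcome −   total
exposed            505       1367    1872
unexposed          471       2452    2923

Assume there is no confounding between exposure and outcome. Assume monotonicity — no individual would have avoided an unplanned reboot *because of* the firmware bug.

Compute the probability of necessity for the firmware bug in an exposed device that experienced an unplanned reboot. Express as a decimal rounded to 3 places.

p₁ = P(outcome | exposed) = 505/1872 = 0.26976
p₀ = P(outcome | unexposed) = 471/2923 = 0.16114
Under exogeneity and monotonicity, PN = (p₁ − p₀) / p₁.
PN = (0.26976 − 0.16114) / 0.26976 = 0.10863 / 0.26976 ≈ 0.4027

PN ≈ 0.403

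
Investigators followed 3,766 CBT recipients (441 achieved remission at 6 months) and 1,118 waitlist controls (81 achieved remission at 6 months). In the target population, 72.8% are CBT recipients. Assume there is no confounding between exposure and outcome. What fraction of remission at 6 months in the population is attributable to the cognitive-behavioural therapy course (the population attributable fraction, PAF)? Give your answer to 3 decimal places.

PAF ≈ 0.310

p₁ = P(outcome | exposed) = 441/3766 = 0.1171
p₀ = P(outcome | unexposed) = 81/1118 = 0.072451
Overall risk P(Y=1) = π·p₁ + (1−π)·p₀ = 0.728×0.1171 + 0.272×0.072451 = 0.10496.
Under exogeneity, PAF = [P(Y=1) − p₀] / P(Y=1).
PAF = (0.10496 − 0.072451) / 0.10496 ≈ 0.3097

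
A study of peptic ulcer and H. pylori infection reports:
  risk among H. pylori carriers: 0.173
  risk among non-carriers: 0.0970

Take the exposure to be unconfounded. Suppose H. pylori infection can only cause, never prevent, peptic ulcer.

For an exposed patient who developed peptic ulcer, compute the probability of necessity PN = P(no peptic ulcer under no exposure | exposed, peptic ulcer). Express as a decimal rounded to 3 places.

PN ≈ 0.439

Let p₁ = 0.173, p₀ = 0.097.
Under exogeneity and monotonicity, PN = (p₁ − p₀) / p₁.
PN = (0.173 − 0.097) / 0.173 = 0.076 / 0.173 ≈ 0.4393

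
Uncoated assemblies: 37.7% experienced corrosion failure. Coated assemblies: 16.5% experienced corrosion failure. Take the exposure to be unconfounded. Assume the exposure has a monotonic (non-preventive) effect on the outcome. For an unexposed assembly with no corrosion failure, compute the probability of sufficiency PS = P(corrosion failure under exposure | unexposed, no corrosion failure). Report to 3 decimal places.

p₁ = 0.377, p₀ = 0.165.
Under exogeneity and monotonicity, PS = (p₁ − p₀) / (1 − p₀).
PS = (0.377 − 0.165) / (1 − 0.165) = 0.212 / 0.835 ≈ 0.2539

PS ≈ 0.254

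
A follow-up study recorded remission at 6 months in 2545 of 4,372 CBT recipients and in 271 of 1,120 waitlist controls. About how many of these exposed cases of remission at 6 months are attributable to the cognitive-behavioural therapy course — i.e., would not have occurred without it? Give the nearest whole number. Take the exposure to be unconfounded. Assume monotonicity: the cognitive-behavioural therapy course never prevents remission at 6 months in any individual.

about 1487 cases

p₁ = P(outcome | exposed) = 2545/4372 = 0.58211
p₀ = P(outcome | unexposed) = 271/1120 = 0.24196
PN = (p₁ − p₀)/p₁ = (0.58211 − 0.24196) / 0.58211 ≈ 0.58433.
Attributable cases ≈ PN × (exposed cases) = 0.58433 × 2545 ≈ 1487.13.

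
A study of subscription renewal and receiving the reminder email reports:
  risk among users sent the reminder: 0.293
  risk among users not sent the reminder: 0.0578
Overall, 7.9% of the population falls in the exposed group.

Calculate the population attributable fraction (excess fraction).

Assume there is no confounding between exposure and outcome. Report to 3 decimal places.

Let p₁ = 0.293, p₀ = 0.0578.
Overall risk P(Y=1) = π·p₁ + (1−π)·p₀ = 0.079×0.293 + 0.921×0.0578 = 0.076381.
Under exogeneity, PAF = [P(Y=1) − p₀] / P(Y=1).
PAF = (0.076381 − 0.0578) / 0.076381 ≈ 0.2433

PAF ≈ 0.243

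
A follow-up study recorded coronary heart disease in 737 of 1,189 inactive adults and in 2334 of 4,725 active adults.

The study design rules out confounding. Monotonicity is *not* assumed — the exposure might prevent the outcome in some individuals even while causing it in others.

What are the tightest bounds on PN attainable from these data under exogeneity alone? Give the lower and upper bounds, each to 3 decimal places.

p₁ = P(outcome | exposed) = 737/1189 = 0.61985
p₀ = P(outcome | unexposed) = 2334/4725 = 0.49397
Under exogeneity alone the bounds on PN are max{0,(p₁−p₀)/p₁} ≤ PN ≤ min{1,(1−p₀)/p₁}.
  lower = (p₁ − p₀)/p₁ = 0.12588 / 0.61985 ≈ 0.2031
  upper = min{1, (1 − p₀)/p₁} = 0.50603 / 0.61985 ≈ 0.8164

0.203 ≤ PN ≤ 0.816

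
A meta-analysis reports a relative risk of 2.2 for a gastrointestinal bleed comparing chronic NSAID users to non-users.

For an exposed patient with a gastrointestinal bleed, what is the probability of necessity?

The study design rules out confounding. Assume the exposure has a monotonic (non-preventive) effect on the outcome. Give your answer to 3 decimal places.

PN ≈ 0.545

Under exogeneity and monotonicity, PN = (RR − 1) / RR = 1 − 1/RR.
PN = (2.2 − 1) / 2.2 = 1.2 / 2.2 ≈ 0.5455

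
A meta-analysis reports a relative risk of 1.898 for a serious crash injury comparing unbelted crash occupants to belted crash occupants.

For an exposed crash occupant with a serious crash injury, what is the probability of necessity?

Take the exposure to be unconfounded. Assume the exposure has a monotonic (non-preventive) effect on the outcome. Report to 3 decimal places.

Under exogeneity and monotonicity, PN = (RR − 1) / RR = 1 − 1/RR.
PN = (1.898 − 1) / 1.898 = 0.898 / 1.898 ≈ 0.4731

PN ≈ 0.473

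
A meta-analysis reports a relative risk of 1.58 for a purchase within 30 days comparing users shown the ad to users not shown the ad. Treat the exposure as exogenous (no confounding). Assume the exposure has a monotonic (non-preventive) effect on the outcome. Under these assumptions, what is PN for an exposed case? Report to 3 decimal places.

PN ≈ 0.367

Under exogeneity and monotonicity, PN = (RR − 1) / RR = 1 − 1/RR.
PN = (1.58 − 1) / 1.58 = 0.58 / 1.58 ≈ 0.3671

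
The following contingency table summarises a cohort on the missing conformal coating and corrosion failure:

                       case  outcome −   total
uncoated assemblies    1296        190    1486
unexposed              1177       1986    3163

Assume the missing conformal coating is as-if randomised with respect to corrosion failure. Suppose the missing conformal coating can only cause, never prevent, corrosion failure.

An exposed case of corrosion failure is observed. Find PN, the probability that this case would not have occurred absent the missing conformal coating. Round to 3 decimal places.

PN ≈ 0.573

p₁ = P(outcome | exposed) = 1296/1486 = 0.87214
p₀ = P(outcome | unexposed) = 1177/3163 = 0.37212
Under exogeneity and monotonicity, PN = (p₁ − p₀)/p₁.
PN = (0.87214 − 0.37212) / 0.87214 ≈ 0.5733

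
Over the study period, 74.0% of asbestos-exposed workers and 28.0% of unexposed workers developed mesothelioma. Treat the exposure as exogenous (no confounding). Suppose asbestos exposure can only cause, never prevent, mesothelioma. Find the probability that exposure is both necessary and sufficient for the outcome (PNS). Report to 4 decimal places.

PNS ≈ 0.4600

p₁ = 0.74, p₀ = 0.28.
Under exogeneity and monotonicity, PNS = p₁ − p₀.
PNS = 0.74 − 0.28 = 0.46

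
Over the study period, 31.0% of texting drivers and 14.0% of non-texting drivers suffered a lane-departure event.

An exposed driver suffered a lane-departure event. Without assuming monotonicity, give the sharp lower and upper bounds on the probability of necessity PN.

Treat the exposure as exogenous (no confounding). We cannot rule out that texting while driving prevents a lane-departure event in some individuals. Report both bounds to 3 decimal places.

0.548 ≤ PN ≤ 1.000

p₁ = 0.31, p₀ = 0.14.
Under exogeneity alone the bounds on PN are max{0,(p₁−p₀)/p₁} ≤ PN ≤ min{1,(1−p₀)/p₁}.
  lower = (p₁ − p₀)/p₁ = 0.17 / 0.31 ≈ 0.5484
  upper = min{1, (1 − p₀)/p₁} = 0.86 / 0.31 ≈ 2.7742 → capped at 1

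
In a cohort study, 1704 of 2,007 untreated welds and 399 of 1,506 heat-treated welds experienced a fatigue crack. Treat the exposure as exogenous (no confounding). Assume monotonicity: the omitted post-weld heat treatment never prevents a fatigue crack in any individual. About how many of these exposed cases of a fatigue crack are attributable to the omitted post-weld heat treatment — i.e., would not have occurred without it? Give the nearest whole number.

about 1172 cases

p₁ = P(outcome | exposed) = 1704/2007 = 0.84903
p₀ = P(outcome | unexposed) = 399/1506 = 0.26494
PN = (p₁ − p₀)/p₁ = (0.84903 − 0.26494) / 0.84903 ≈ 0.68795.
Attributable cases ≈ PN × (exposed cases) = 0.68795 × 1704 ≈ 1172.26.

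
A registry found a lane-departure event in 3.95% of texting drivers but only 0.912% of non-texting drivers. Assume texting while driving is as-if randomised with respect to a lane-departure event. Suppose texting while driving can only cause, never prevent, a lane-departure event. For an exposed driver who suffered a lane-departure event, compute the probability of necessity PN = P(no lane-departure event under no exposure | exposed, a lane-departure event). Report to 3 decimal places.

PN ≈ 0.769

p₁ = 0.0395, p₀ = 0.00912.
Under exogeneity and monotonicity, PN = (p₁ − p₀) / p₁.
PN = (0.0395 − 0.00912) / 0.0395 = 0.03038 / 0.0395 ≈ 0.7691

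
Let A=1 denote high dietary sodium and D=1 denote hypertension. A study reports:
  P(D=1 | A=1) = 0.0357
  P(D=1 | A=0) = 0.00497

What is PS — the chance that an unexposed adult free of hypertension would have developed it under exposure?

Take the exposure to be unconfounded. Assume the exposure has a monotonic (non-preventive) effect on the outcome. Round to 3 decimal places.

PS ≈ 0.031

Let p₁ = 0.0357, p₀ = 0.00497.
Under exogeneity and monotonicity, PS = (p₁ − p₀) / (1 − p₀).
PS = (0.0357 − 0.00497) / (1 − 0.00497) = 0.03073 / 0.99503 ≈ 0.0309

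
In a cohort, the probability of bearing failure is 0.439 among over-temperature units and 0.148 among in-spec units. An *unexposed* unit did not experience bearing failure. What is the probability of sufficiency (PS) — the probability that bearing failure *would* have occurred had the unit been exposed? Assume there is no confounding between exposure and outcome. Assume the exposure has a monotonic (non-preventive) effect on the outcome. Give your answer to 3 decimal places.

Let p₁ = 0.439, p₀ = 0.148.
Under exogeneity and monotonicity, PS = (p₁ − p₀) / (1 − p₀).
PS = (0.439 − 0.148) / (1 − 0.148) = 0.291 / 0.852 ≈ 0.3415

PS ≈ 0.342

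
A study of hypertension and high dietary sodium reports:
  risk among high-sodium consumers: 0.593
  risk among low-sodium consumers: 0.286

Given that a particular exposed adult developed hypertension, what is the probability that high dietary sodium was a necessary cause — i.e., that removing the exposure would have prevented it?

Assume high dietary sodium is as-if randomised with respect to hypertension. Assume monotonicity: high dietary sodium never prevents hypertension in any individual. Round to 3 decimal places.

PN ≈ 0.518

Let p₁ = 0.593, p₀ = 0.286.
Under exogeneity and monotonicity, PN = (p₁ − p₀) / p₁.
PN = (0.593 − 0.286) / 0.593 = 0.307 / 0.593 ≈ 0.5177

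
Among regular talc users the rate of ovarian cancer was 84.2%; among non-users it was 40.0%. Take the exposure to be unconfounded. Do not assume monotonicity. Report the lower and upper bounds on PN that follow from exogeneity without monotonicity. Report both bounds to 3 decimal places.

p₁ = 0.842, p₀ = 0.4.
Under exogeneity alone the bounds on PN are max{0,(p₁−p₀)/p₁} ≤ PN ≤ min{1,(1−p₀)/p₁}.
  lower = (p₁ − p₀)/p₁ = 0.442 / 0.842 ≈ 0.5249
  upper = min{1, (1 − p₀)/p₁} = 0.6 / 0.842 ≈ 0.7126

0.525 ≤ PN ≤ 0.713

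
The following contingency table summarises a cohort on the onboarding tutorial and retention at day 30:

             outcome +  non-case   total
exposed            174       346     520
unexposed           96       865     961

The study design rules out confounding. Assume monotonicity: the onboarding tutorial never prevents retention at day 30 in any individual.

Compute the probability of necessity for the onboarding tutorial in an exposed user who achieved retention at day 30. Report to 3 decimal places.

p₁ = P(outcome | exposed) = 174/520 = 0.33462
p₀ = P(outcome | unexposed) = 96/961 = 0.099896
Under exogeneity and monotonicity, PN = (p₁ − p₀) / p₁.
PN = (0.33462 − 0.099896) / 0.33462 = 0.23472 / 0.33462 ≈ 0.7015

PN ≈ 0.701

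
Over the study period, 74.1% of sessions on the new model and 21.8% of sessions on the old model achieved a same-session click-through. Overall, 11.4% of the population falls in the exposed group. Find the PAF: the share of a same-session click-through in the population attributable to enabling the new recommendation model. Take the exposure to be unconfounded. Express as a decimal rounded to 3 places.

PAF ≈ 0.215

p₁ = 0.741, p₀ = 0.218.
Overall risk P(Y=1) = π·p₁ + (1−π)·p₀ = 0.114×0.741 + 0.886×0.218 = 0.27762.
Under exogeneity, PAF = [P(Y=1) − p₀] / P(Y=1).
PAF = (0.27762 − 0.218) / 0.27762 ≈ 0.2148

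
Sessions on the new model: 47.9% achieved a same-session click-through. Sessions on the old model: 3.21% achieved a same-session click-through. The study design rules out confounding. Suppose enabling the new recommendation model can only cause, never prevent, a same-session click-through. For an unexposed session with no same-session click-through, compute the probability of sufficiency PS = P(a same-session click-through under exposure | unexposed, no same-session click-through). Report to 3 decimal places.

p₁ = 0.479, p₀ = 0.0321.
Under exogeneity and monotonicity, PS = (p₁ − p₀) / (1 − p₀).
PS = (0.479 − 0.0321) / (1 − 0.0321) = 0.4469 / 0.9679 ≈ 0.4617

PS ≈ 0.462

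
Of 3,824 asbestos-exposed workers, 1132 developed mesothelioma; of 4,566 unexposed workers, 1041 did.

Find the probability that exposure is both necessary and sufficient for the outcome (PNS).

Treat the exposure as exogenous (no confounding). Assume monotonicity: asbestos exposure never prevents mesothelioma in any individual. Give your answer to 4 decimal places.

p₁ = P(outcome | exposed) = 1132/3824 = 0.29603
p₀ = P(outcome | unexposed) = 1041/4566 = 0.22799
Under exogeneity and monotonicity, PNS = p₁ − p₀.
PNS = 0.29603 − 0.22799 = 0.068036

PNS ≈ 0.0680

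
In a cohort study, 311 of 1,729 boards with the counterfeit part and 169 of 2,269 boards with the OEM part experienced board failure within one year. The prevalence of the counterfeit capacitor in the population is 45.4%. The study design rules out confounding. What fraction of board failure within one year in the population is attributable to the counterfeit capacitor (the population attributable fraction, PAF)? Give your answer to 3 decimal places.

PAF ≈ 0.391

p₁ = P(outcome | exposed) = 311/1729 = 0.17987
p₀ = P(outcome | unexposed) = 169/2269 = 0.074482
Overall risk P(Y=1) = π·p₁ + (1−π)·p₀ = 0.454×0.17987 + 0.546×0.074482 = 0.12233.
Under exogeneity, PAF = [P(Y=1) − p₀] / P(Y=1).
PAF = (0.12233 − 0.074482) / 0.12233 ≈ 0.3911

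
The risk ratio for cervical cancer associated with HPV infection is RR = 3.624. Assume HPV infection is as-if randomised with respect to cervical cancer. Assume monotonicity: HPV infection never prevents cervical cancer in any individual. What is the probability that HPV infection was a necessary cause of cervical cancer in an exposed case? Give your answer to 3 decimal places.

PN ≈ 0.724

Under exogeneity and monotonicity, PN = (RR − 1) / RR = 1 − 1/RR.
PN = (3.624 − 1) / 3.624 = 2.624 / 3.624 ≈ 0.7241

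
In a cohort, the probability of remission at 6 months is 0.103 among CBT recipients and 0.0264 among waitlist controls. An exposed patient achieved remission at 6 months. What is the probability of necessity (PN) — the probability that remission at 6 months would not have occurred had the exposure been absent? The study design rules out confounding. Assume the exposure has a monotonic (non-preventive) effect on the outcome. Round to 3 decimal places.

Let p₁ = 0.103, p₀ = 0.0264.
Under exogeneity and monotonicity, PN = (p₁ − p₀) / p₁.
PN = (0.103 − 0.0264) / 0.103 = 0.0766 / 0.103 ≈ 0.7437

PN ≈ 0.744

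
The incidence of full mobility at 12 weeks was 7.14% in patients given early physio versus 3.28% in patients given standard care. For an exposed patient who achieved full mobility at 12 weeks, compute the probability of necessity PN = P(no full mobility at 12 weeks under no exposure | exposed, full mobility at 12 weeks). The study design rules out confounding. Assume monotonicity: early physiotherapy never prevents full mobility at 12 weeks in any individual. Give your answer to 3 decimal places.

p₁ = 0.0714, p₀ = 0.0328.
Under exogeneity and monotonicity, PN = (p₁ − p₀) / p₁.
PN = (0.0714 − 0.0328) / 0.0714 = 0.0386 / 0.0714 ≈ 0.5406

PN ≈ 0.541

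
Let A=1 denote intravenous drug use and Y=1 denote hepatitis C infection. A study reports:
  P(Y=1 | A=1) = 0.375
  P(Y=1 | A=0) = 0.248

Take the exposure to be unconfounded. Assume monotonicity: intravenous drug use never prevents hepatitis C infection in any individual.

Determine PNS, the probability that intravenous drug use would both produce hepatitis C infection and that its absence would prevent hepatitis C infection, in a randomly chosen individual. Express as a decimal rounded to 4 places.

Let p₁ = 0.375, p₀ = 0.248.
Under exogeneity and monotonicity, PNS = p₁ − p₀.
PNS = 0.375 − 0.248 = 0.127

PNS ≈ 0.1270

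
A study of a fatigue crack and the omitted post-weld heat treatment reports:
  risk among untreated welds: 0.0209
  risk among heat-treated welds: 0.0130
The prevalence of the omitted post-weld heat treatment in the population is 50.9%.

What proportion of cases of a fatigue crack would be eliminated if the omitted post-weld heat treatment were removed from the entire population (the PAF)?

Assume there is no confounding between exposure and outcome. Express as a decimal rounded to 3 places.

Let p₁ = 0.0209, p₀ = 0.013.
Overall risk P(Y=1) = π·p₁ + (1−π)·p₀ = 0.509×0.0209 + 0.491×0.013 = 0.017021.
Under exogeneity, PAF = [P(Y=1) − p₀] / P(Y=1).
PAF = (0.017021 − 0.013) / 0.017021 ≈ 0.2362

PAF ≈ 0.236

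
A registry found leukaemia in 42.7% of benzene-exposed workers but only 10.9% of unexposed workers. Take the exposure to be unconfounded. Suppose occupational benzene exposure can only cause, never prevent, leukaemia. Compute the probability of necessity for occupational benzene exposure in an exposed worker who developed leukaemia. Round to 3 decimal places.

p₁ = 0.427, p₀ = 0.109.
Under exogeneity and monotonicity, PN = (p₁ − p₀) / p₁.
PN = (0.427 − 0.109) / 0.427 = 0.318 / 0.427 ≈ 0.7447

PN ≈ 0.745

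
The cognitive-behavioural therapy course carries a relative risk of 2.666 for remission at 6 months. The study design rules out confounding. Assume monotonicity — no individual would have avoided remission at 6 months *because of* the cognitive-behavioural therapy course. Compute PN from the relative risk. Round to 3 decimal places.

PN ≈ 0.625

Under exogeneity and monotonicity, PN = (RR − 1) / RR = 1 − 1/RR.
PN = (2.666 − 1) / 2.666 = 1.666 / 2.666 ≈ 0.6249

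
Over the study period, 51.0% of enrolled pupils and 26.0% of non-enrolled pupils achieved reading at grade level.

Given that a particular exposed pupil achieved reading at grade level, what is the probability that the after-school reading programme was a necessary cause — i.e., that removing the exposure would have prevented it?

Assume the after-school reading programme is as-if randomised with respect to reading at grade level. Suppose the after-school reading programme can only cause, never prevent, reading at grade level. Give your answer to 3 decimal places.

PN ≈ 0.490

p₁ = 0.51, p₀ = 0.26.
Under exogeneity and monotonicity, PN = (p₁ − p₀) / p₁.
PN = (0.51 − 0.26) / 0.51 = 0.25 / 0.51 ≈ 0.4902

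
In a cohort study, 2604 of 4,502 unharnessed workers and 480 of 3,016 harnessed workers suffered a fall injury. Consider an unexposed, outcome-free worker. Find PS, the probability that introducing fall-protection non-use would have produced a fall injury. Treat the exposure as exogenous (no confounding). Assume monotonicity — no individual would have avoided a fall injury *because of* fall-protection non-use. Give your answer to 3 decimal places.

PS ≈ 0.499

p₁ = P(outcome | exposed) = 2604/4502 = 0.57841
p₀ = P(outcome | unexposed) = 480/3016 = 0.15915
Under exogeneity and monotonicity, PS = (p₁ − p₀) / (1 − p₀).
PS = (0.57841 − 0.15915) / (1 − 0.15915) = 0.41926 / 0.84085 ≈ 0.4986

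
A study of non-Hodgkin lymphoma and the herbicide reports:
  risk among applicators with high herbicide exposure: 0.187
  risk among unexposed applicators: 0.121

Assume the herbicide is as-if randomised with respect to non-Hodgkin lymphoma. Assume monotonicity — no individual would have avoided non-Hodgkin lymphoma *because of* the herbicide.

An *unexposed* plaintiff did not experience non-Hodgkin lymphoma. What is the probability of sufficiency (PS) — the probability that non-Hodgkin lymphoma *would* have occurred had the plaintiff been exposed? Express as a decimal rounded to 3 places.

Let p₁ = 0.187, p₀ = 0.121.
Under exogeneity and monotonicity, PS = (p₁ − p₀) / (1 − p₀).
PS = (0.187 − 0.121) / (1 − 0.121) = 0.066 / 0.879 ≈ 0.0751

PS ≈ 0.075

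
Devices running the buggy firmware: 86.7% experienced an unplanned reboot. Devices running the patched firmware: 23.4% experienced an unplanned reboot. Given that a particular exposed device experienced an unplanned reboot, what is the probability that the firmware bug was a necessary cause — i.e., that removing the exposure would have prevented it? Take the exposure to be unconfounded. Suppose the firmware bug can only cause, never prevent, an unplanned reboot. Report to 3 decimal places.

PN ≈ 0.730

p₁ = 0.867, p₀ = 0.234.
Under exogeneity and monotonicity, PN = (p₁ − p₀) / p₁.
PN = (0.867 − 0.234) / 0.867 = 0.633 / 0.867 ≈ 0.7301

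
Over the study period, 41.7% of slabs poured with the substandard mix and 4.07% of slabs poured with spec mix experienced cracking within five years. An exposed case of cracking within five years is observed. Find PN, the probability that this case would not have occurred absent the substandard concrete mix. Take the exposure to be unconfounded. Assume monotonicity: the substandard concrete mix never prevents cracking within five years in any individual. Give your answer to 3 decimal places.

PN ≈ 0.902

p₁ = 0.417, p₀ = 0.0407.
Under exogeneity and monotonicity, PN = (p₁ − p₀) / p₁.
PN = (0.417 − 0.0407) / 0.417 = 0.3763 / 0.417 ≈ 0.9024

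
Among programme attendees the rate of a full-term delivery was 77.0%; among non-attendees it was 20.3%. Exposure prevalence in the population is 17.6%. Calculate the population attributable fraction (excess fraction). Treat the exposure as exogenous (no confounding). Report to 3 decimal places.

PAF ≈ 0.330

p₁ = 0.77, p₀ = 0.203.
Overall risk P(Y=1) = π·p₁ + (1−π)·p₀ = 0.176×0.77 + 0.824×0.203 = 0.30279.
Under exogeneity, PAF = [P(Y=1) − p₀] / P(Y=1).
PAF = (0.30279 − 0.203) / 0.30279 ≈ 0.3296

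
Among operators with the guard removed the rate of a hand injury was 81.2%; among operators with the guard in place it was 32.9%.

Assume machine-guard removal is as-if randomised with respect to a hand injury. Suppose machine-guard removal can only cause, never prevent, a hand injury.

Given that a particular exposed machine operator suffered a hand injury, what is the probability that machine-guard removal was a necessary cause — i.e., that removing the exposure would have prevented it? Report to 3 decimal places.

p₁ = 0.812, p₀ = 0.329.
Under exogeneity and monotonicity, PN = (p₁ − p₀) / p₁.
PN = (0.812 − 0.329) / 0.812 = 0.483 / 0.812 ≈ 0.5948

PN ≈ 0.595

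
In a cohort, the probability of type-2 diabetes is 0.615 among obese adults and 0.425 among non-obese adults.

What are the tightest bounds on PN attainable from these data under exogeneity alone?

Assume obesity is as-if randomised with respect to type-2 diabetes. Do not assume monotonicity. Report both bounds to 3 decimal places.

0.309 ≤ PN ≤ 0.935

Let p₁ = 0.615, p₀ = 0.425.
Under exogeneity alone the bounds on PN are max{0,(p₁−p₀)/p₁} ≤ PN ≤ min{1,(1−p₀)/p₁}.
  lower = (p₁ − p₀)/p₁ = 0.19 / 0.615 ≈ 0.3089
  upper = min{1, (1 − p₀)/p₁} = 0.575 / 0.615 ≈ 0.9350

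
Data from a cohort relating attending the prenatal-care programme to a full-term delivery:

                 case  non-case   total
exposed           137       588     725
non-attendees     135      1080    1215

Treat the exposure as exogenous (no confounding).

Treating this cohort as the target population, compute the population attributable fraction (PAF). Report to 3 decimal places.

p₁ = P(outcome | exposed) = 137/725 = 0.18897
p₀ = P(outcome | unexposed) = 135/1215 = 0.11111
Exposure prevalence π = 725/1940 = 0.37371; overall risk P(Y=1) = 0.14021.
Under exogeneity, PAF = [P(Y=1) − p₀]/P(Y=1).
PAF = (0.14021 − 0.11111) / 0.14021 ≈ 0.2075

PAF ≈ 0.208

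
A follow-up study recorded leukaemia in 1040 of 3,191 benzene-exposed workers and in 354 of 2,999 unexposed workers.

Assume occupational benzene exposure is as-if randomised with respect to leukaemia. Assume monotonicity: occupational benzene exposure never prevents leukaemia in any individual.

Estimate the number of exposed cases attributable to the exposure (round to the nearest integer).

p₁ = P(outcome | exposed) = 1040/3191 = 0.32592
p₀ = P(outcome | unexposed) = 354/2999 = 0.11804
PN = (p₁ − p₀)/p₁ = (0.32592 − 0.11804) / 0.32592 ≈ 0.63782.
Attributable cases ≈ PN × (exposed cases) = 0.63782 × 1040 ≈ 663.34.

about 663 cases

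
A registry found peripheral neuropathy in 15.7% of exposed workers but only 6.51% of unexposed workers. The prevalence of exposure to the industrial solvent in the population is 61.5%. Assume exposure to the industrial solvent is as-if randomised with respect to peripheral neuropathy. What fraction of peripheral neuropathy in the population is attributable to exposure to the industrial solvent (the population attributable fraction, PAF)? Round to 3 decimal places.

PAF ≈ 0.465

p₁ = 0.157, p₀ = 0.0651.
Overall risk P(Y=1) = π·p₁ + (1−π)·p₀ = 0.615×0.157 + 0.385×0.0651 = 0.12162.
Under exogeneity, PAF = [P(Y=1) − p₀] / P(Y=1).
PAF = (0.12162 − 0.0651) / 0.12162 ≈ 0.4647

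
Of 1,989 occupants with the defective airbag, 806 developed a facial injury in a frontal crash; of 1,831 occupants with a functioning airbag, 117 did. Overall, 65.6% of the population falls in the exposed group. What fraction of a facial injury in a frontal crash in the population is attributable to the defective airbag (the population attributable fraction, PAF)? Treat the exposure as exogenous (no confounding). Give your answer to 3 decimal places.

p₁ = P(outcome | exposed) = 806/1989 = 0.40523
p₀ = P(outcome | unexposed) = 117/1831 = 0.0639
Overall risk P(Y=1) = π·p₁ + (1−π)·p₀ = 0.656×0.40523 + 0.344×0.0639 = 0.28781.
Under exogeneity, PAF = [P(Y=1) − p₀] / P(Y=1).
PAF = (0.28781 − 0.0639) / 0.28781 ≈ 0.7780

PAF ≈ 0.778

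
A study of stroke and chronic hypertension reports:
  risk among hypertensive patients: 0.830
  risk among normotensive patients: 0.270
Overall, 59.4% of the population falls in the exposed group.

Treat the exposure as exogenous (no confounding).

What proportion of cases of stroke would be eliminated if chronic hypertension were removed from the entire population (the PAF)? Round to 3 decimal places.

PAF ≈ 0.552

Let p₁ = 0.83, p₀ = 0.27.
Overall risk P(Y=1) = π·p₁ + (1−π)·p₀ = 0.594×0.83 + 0.406×0.27 = 0.60264.
Under exogeneity, PAF = [P(Y=1) − p₀] / P(Y=1).
PAF = (0.60264 − 0.27) / 0.60264 ≈ 0.5520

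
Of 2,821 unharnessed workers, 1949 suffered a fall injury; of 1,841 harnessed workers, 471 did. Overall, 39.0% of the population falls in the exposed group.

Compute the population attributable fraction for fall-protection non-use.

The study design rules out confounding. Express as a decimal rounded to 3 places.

PAF ≈ 0.399

p₁ = P(outcome | exposed) = 1949/2821 = 0.69089
p₀ = P(outcome | unexposed) = 471/1841 = 0.25584
Overall risk P(Y=1) = π·p₁ + (1−π)·p₀ = 0.39×0.69089 + 0.61×0.25584 = 0.42551.
Under exogeneity, PAF = [P(Y=1) − p₀] / P(Y=1).
PAF = (0.42551 − 0.25584) / 0.42551 ≈ 0.3987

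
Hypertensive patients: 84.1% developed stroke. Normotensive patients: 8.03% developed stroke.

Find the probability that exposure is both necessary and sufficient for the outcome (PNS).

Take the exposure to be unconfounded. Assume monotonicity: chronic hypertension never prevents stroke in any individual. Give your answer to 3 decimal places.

p₁ = 0.841, p₀ = 0.0803.
Under exogeneity and monotonicity, PNS = p₁ − p₀.
PNS = 0.841 − 0.0803 = 0.7607

PNS ≈ 0.761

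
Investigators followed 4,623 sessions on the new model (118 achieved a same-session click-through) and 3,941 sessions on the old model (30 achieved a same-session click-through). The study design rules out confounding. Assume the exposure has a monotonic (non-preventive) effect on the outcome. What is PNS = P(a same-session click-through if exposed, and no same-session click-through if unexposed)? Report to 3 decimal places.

PNS ≈ 0.018

p₁ = P(outcome | exposed) = 118/4623 = 0.025525
p₀ = P(outcome | unexposed) = 30/3941 = 0.0076123
Under exogeneity and monotonicity, PNS = p₁ − p₀.
PNS = 0.025525 − 0.0076123 = 0.017912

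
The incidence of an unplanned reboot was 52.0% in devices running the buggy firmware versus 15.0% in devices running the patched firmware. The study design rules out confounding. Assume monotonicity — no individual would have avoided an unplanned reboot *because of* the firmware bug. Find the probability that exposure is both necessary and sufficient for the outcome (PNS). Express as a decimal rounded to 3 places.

p₁ = 0.52, p₀ = 0.15.
Under exogeneity and monotonicity, PNS = p₁ − p₀.
PNS = 0.52 − 0.15 = 0.37

PNS ≈ 0.370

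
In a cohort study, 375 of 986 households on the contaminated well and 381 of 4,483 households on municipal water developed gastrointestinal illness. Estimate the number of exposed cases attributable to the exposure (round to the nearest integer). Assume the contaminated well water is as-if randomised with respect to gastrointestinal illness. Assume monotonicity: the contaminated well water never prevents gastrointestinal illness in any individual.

p₁ = P(outcome | exposed) = 375/986 = 0.38032
p₀ = P(outcome | unexposed) = 381/4483 = 0.084988
PN = (p₁ − p₀)/p₁ = (0.38032 − 0.084988) / 0.38032 ≈ 0.77654.
Attributable cases ≈ PN × (exposed cases) = 0.77654 × 375 ≈ 291.20.

about 291 cases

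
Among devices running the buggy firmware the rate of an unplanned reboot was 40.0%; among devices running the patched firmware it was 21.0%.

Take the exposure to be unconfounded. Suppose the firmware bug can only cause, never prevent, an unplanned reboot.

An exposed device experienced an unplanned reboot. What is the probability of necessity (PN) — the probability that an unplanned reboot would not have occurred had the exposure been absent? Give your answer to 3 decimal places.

p₁ = 0.4, p₀ = 0.21.
Under exogeneity and monotonicity, PN = (p₁ − p₀) / p₁.
PN = (0.4 − 0.21) / 0.4 = 0.19 / 0.4 ≈ 0.4750

PN ≈ 0.475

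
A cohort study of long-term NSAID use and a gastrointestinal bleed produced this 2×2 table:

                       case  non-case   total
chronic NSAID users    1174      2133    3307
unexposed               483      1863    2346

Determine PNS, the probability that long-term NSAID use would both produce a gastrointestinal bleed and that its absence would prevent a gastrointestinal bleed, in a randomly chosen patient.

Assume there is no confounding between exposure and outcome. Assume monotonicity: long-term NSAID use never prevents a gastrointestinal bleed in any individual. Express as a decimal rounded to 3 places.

PNS ≈ 0.149

p₁ = P(outcome | exposed) = 1174/3307 = 0.355
p₀ = P(outcome | unexposed) = 483/2346 = 0.20588
Under exogeneity and monotonicity, PNS = p₁ − p₀.
PNS = 0.355 − 0.20588 = 0.14912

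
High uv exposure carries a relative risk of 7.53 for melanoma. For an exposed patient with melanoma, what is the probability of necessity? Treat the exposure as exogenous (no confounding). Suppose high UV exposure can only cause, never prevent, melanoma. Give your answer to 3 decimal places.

PN ≈ 0.867

Under exogeneity and monotonicity, PN = (RR − 1) / RR = 1 − 1/RR.
PN = (7.53 − 1) / 7.53 = 6.53 / 7.53 ≈ 0.8672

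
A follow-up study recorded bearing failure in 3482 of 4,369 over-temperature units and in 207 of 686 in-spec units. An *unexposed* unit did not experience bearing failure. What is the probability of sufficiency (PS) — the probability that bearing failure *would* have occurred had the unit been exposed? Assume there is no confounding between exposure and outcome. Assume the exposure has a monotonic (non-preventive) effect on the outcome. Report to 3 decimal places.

PS ≈ 0.709

p₁ = P(outcome | exposed) = 3482/4369 = 0.79698
p₀ = P(outcome | unexposed) = 207/686 = 0.30175
Under exogeneity and monotonicity, PS = (p₁ − p₀) / (1 − p₀).
PS = (0.79698 − 0.30175) / (1 − 0.30175) = 0.49523 / 0.69825 ≈ 0.7092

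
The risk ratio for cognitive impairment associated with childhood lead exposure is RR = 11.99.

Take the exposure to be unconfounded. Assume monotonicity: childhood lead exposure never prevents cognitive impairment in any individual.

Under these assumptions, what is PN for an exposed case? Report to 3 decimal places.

PN ≈ 0.917

Under exogeneity and monotonicity, PN = (RR − 1) / RR = 1 − 1/RR.
PN = (11.99 − 1) / 11.99 = 10.99 / 11.99 ≈ 0.9166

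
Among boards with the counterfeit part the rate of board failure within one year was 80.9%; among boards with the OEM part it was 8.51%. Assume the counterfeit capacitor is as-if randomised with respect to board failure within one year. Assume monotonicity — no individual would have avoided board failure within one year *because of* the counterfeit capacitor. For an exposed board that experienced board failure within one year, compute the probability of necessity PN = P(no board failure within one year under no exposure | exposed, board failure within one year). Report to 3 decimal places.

PN ≈ 0.895

p₁ = 0.809, p₀ = 0.0851.
Under exogeneity and monotonicity, PN = (p₁ − p₀) / p₁.
PN = (0.809 − 0.0851) / 0.809 = 0.7239 / 0.809 ≈ 0.8948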